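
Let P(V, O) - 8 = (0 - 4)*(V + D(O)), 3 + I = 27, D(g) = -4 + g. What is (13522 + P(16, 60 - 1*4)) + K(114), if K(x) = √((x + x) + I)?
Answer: 13258 + 6*√7 ≈ 13274.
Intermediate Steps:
I = 24 (I = -3 + 27 = 24)
P(V, O) = 24 - 4*O - 4*V (P(V, O) = 8 + (0 - 4)*(V + (-4 + O)) = 8 - 4*(-4 + O + V) = 8 + (16 - 4*O - 4*V) = 24 - 4*O - 4*V)
K(x) = √(24 + 2*x) (K(x) = √((x + x) + 24) = √(2*x + 24) = √(24 + 2*x))
(13522 + P(16, 60 - 1*4)) + K(114) = (13522 + (24 - 4*(60 - 1*4) - 4*16)) + √(24 + 2*114) = (13522 + (24 - 4*(60 - 4) - 64)) + √(24 + 228) = (13522 + (24 - 4*56 - 64)) + √252 = (13522 + (24 - 224 - 64)) + 6*√7 = (13522 - 264) + 6*√7 = 13258 + 6*√7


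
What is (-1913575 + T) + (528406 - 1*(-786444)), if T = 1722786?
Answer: 1124061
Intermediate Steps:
(-1913575 + T) + (528406 - 1*(-786444)) = (-1913575 + 1722786) + (528406 - 1*(-786444)) = -190789 + (528406 + 786444) = -190789 + 1314850 = 1124061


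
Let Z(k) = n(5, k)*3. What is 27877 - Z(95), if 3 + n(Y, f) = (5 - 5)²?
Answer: 27886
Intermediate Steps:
n(Y, f) = -3 (n(Y, f) = -3 + (5 - 5)² = -3 + 0² = -3 + 0 = -3)
Z(k) = -9 (Z(k) = -3*3 = -9)
27877 - Z(95) = 27877 - 1*(-9) = 27877 + 9 = 27886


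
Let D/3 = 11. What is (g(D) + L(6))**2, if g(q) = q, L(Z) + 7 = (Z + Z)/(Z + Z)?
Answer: 729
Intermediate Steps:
D = 33 (D = 3*11 = 33)
L(Z) = -6 (L(Z) = -7 + (Z + Z)/(Z + Z) = -7 + (2*Z)/((2*Z)) = -7 + (2*Z)*(1/(2*Z)) = -7 + 1 = -6)
(g(D) + L(6))**2 = (33 - 6)**2 = 27**2 = 729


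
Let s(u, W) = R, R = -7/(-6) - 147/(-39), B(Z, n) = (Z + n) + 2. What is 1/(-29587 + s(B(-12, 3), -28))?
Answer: -78/2307401 ≈ -3.3804e-5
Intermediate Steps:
B(Z, n) = 2 + Z + n
R = 385/78 (R = -7*(-⅙) - 147*(-1/39) = 7/6 + 49/13 = 385/78 ≈ 4.9359)
s(u, W) = 385/78
1/(-29587 + s(B(-12, 3), -28)) = 1/(-29587 + 385/78) = 1/(-2307401/78) = -78/2307401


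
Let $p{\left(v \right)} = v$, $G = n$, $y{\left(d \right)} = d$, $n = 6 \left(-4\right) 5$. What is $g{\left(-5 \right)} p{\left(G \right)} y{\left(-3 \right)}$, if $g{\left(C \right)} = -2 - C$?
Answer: $1080$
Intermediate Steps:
$n = -120$ ($n = \left(-24\right) 5 = -120$)
$G = -120$
$g{\left(-5 \right)} p{\left(G \right)} y{\left(-3 \right)} = \left(-2 - -5\right) \left(-120\right) \left(-3\right) = \left(-2 + 5\right) \left(-120\right) \left(-3\right) = 3 \left(-120\right) \left(-3\right) = \left(-360\right) \left(-3\right) = 1080$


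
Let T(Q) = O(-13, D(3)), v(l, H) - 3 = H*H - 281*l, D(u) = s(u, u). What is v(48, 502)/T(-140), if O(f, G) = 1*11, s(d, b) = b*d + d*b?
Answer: 238519/11 ≈ 21684.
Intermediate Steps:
s(d, b) = 2*b*d (s(d, b) = b*d + b*d = 2*b*d)
D(u) = 2*u² (D(u) = 2*u*u = 2*u²)
O(f, G) = 11
v(l, H) = 3 + H² - 281*l (v(l, H) = 3 + (H*H - 281*l) = 3 + (H² - 281*l) = 3 + H² - 281*l)
T(Q) = 11
v(48, 502)/T(-140) = (3 + 502² - 281*48)/11 = (3 + 252004 - 13488)*(1/11) = 238519*(1/11) = 238519/11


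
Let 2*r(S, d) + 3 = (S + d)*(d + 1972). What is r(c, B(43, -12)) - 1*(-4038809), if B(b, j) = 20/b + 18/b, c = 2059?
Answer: 22449681685/3698 ≈ 6.0708e+6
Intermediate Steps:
B(b, j) = 38/b
r(S, d) = -3/2 + (1972 + d)*(S + d)/2 (r(S, d) = -3/2 + ((S + d)*(d + 1972))/2 = -3/2 + ((S + d)*(1972 + d))/2 = -3/2 + ((1972 + d)*(S + d))/2 = -3/2 + (1972 + d)*(S + d)/2)
r(c, B(43, -12)) - 1*(-4038809) = (-3/2 + (38/43)**2/2 + 986*2059 + 986*(38/43) + (1/2)*2059*(38/43)) - 1*(-4038809) = (-3/2 + (38*(1/43))**2/2 + 2030174 + 986*(38*(1/43)) + (1/2)*2059*(38*(1/43))) + 4038809 = (-3/2 + (38/43)**2/2 + 2030174 + 986*(38/43) + (1/2)*2059*(38/43)) + 4038809 = (-3/2 + (1/2)*(1444/1849) + 2030174 + 37468/43 + 39121/43) + 4038809 = (-3/2 + 722/1849 + 2030174 + 37468/43 + 39121/43) + 4038809 = 7514166003/3698 + 4038809 = 22449681685/3698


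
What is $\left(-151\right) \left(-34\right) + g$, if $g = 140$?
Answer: $5274$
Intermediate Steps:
$\left(-151\right) \left(-34\right) + g = \left(-151\right) \left(-34\right) + 140 = 5134 + 140 = 5274$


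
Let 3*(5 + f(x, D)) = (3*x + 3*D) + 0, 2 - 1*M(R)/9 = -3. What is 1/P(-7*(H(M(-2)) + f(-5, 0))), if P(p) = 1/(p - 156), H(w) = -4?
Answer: -58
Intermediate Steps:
M(R) = 45 (M(R) = 18 - 9*(-3) = 18 + 27 = 45)
f(x, D) = -5 + D + x (f(x, D) = -5 + ((3*x + 3*D) + 0)/3 = -5 + ((3*D + 3*x) + 0)/3 = -5 + (3*D + 3*x)/3 = -5 + (D + x) = -5 + D + x)
P(p) = 1/(-156 + p)
1/P(-7*(H(M(-2)) + f(-5, 0))) = 1/(1/(-156 - 7*(-4 + (-5 + 0 - 5)))) = 1/(1/(-156 - 7*(-4 - 10))) = 1/(1/(-156 - 7*(-14))) = 1/(1/(-156 + 98)) = 1/(1/(-58)) = 1/(-1/58) = -58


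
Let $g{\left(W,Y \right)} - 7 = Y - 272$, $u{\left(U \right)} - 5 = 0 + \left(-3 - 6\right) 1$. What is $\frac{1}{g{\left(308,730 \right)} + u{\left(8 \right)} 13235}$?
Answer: $- \frac{1}{52475} \approx -1.9057 \cdot 10^{-5}$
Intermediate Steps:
$u{\left(U \right)} = -4$ ($u{\left(U \right)} = 5 + \left(0 + \left(-3 - 6\right) 1\right) = 5 + \left(0 - 9\right) = 5 - 9 = -4$)
$g{\left(W,Y \right)} = -265 + Y$ ($g{\left(W,Y \right)} = 7 + \left(Y - 272\right) = 7 + \left(-272 + Y\right) = -265 + Y$)
$\frac{1}{g{\left(308,730 \right)} + u{\left(8 \right)} 13235} = \frac{1}{\left(-265 + 730\right) - 52940} = \frac{1}{465 - 52940} = \frac{1}{-52475} = - \frac{1}{52475}$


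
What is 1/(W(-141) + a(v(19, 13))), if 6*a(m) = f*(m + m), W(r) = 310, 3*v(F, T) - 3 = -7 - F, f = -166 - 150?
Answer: 9/10058 ≈ 0.00089481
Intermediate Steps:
f = -316
v(F, T) = -4/3 - F/3 (v(F, T) = 1 + (-7 - F)/3 = 1 + (-7/3 - F/3) = -4/3 - F/3)
a(m) = -316*m/3 (a(m) = (-316*(m + m))/6 = (-632*m)/6 = -316*m/3)
1/(W(-141) + a(v(19, 13))) = 1/(310 - 316*(-4/3 - 1/3*19)/3) = 1/(310 - 316*(-4/3 - 19/3)/3) = 1/(310 - 316/3*(-23/3)) = 1/(310 + 7268/9) = 1/(10058/9) = 9/10058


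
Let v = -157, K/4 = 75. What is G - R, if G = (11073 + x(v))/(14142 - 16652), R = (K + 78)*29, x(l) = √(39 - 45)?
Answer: -27525693/2510 - I*√6/2510 ≈ -10966.0 - 0.00097589*I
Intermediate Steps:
K = 300 (K = 4*75 = 300)
x(l) = I*√6 (x(l) = √(-6) = I*√6)
R = 10962 (R = (300 + 78)*29 = 378*29 = 10962)
G = -11073/2510 - I*√6/2510 (G = (11073 + I*√6)/(14142 - 16652) = (11073 + I*√6)/(-2510) = (11073 + I*√6)*(-1/2510) = -11073/2510 - I*√6/2510 ≈ -4.4116 - 0.00097589*I)
G - R = (-11073/2510 - I*√6/2510) - 1*10962 = (-11073/2510 - I*√6/2510) - 10962 = -27525693/2510 - I*√6/2510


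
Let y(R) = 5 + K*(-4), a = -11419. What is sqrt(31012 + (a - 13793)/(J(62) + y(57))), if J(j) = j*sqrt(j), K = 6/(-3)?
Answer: sqrt(31012 - 25212/(13 + 62*sqrt(62))) ≈ 175.96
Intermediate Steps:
K = -2 (K = 6*(-1/3) = -2)
J(j) = j**(3/2)
y(R) = 13 (y(R) = 5 - 2*(-4) = 5 + 8 = 13)
sqrt(31012 + (a - 13793)/(J(62) + y(57))) = sqrt(31012 + (-11419 - 13793)/(62**(3/2) + 13)) = sqrt(31012 - 25212/(62*sqrt(62) + 13)) = sqrt(31012 - 25212/(13 + 62*sqrt(62)))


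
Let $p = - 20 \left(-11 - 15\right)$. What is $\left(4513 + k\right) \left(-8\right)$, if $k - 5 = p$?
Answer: $-40304$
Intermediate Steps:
$p = 520$ ($p = - 20 \left(-11 - 15\right) = \left(-20\right) \left(-26\right) = 520$)
$k = 525$ ($k = 5 + 520 = 525$)
$\left(4513 + k\right) \left(-8\right) = \left(4513 + 525\right) \left(-8\right) = 5038 \left(-8\right) = -40304$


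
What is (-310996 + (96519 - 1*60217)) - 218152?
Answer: -492846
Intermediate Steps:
(-310996 + (96519 - 1*60217)) - 218152 = (-310996 + (96519 - 60217)) - 218152 = (-310996 + 36302) - 218152 = -274694 - 218152 = -492846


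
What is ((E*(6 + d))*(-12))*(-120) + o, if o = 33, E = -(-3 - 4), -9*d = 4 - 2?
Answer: 58273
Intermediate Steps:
d = -2/9 (d = -(4 - 2)/9 = -1/9*2 = -2/9 ≈ -0.22222)
E = 7 (E = -1*(-7) = 7)
((E*(6 + d))*(-12))*(-120) + o = ((7*(6 - 2/9))*(-12))*(-120) + 33 = ((7*(52/9))*(-12))*(-120) + 33 = ((364/9)*(-12))*(-120) + 33 = -1456/3*(-120) + 33 = 58240 + 33 = 58273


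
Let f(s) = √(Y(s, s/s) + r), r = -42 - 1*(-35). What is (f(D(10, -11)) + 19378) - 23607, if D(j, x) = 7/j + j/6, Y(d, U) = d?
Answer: -4229 + I*√4170/30 ≈ -4229.0 + 2.1525*I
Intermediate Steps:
r = -7 (r = -42 + 35 = -7)
D(j, x) = 7/j + j/6 (D(j, x) = 7/j + j*(⅙) = 7/j + j/6)
f(s) = √(-7 + s) (f(s) = √(s - 7) = √(-7 + s))
(f(D(10, -11)) + 19378) - 23607 = (√(-7 + (7/10 + (⅙)*10)) + 19378) - 23607 = (√(-7 + (7*(⅒) + 5/3)) + 19378) - 23607 = (√(-7 + (7/10 + 5/3)) + 19378) - 23607 = (√(-7 + 71/30) + 19378) - 23607 = (√(-139/30) + 19378) - 23607 = (I*√4170/30 + 19378) - 23607 = (19378 + I*√4170/30) - 23607 = -4229 + I*√4170/30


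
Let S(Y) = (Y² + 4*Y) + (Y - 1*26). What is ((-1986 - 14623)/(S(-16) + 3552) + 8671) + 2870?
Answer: 42708173/3702 ≈ 11537.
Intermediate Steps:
S(Y) = -26 + Y² + 5*Y (S(Y) = (Y² + 4*Y) + (Y - 26) = (Y² + 4*Y) + (-26 + Y) = -26 + Y² + 5*Y)
((-1986 - 14623)/(S(-16) + 3552) + 8671) + 2870 = ((-1986 - 14623)/((-26 + (-16)² + 5*(-16)) + 3552) + 8671) + 2870 = (-16609/((-26 + 256 - 80) + 3552) + 8671) + 2870 = (-16609/(150 + 3552) + 8671) + 2870 = (-16609/3702 + 8671) + 2870 = 32083433/3702 + 2870 = 42708173/3702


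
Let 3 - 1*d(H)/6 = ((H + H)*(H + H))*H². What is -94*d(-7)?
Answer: 5414964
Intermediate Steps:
d(H) = 18 - 24*H⁴ (d(H) = 18 - 6*(H + H)*(H + H)*H² = 18 - 6*(2*H)*(2*H)*H² = 18 - 6*4*H²*H² = 18 - 24*H⁴)
-94*d(-7) = -94*(18 - 24*(-7)⁴) = -94*(18 - 24*2401) = -94*(18 - 57624) = -94*(-57606) = 5414964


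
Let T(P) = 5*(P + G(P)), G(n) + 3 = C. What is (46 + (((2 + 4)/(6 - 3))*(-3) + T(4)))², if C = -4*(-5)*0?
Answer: 2025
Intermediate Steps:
C = 0 (C = 20*0 = 0)
G(n) = -3 (G(n) = -3 + 0 = -3)
T(P) = -15 + 5*P (T(P) = 5*(P - 3) = 5*(-3 + P) = -15 + 5*P)
(46 + (((2 + 4)/(6 - 3))*(-3) + T(4)))² = (46 + (((2 + 4)/(6 - 3))*(-3) + (-15 + 5*4)))² = (46 + ((6/3)*(-3) + (-15 + 20)))² = (46 + ((6*(⅓))*(-3) + 5))² = (46 + (2*(-3) + 5))² = (46 + (-6 + 5))² = (46 - 1)² = 45² = 2025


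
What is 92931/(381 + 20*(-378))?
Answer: -30977/2393 ≈ -12.945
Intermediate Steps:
92931/(381 + 20*(-378)) = 92931/(381 - 7560) = 92931/(-7179) = 92931*(-1/7179) = -30977/2393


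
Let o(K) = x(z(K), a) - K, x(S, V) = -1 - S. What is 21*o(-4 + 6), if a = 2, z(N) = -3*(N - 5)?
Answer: -252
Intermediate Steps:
z(N) = 15 - 3*N (z(N) = -3*(-5 + N) = 15 - 3*N)
o(K) = -16 + 2*K (o(K) = (-1 - (15 - 3*K)) - K = (-1 + (-15 + 3*K)) - K = (-16 + 3*K) - K = -16 + 2*K)
21*o(-4 + 6) = 21*(-16 + 2*(-4 + 6)) = 21*(-16 + 2*2) = 21*(-16 + 4) = 21*(-12) = -252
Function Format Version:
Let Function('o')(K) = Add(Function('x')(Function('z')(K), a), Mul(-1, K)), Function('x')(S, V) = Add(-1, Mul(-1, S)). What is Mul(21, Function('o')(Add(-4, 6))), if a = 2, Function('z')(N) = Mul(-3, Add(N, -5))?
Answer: -252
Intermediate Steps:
Function('z')(N) = Add(15, Mul(-3, N)) (Function('z')(N) = Mul(-3, Add(-5, N)) = Add(15, Mul(-3, N)))
Function('o')(K) = Add(-16, Mul(2, K)) (Function('o')(K) = Add(Add(-1, Mul(-1, Add(15, Mul(-3, K)))), Mul(-1, K)) = Add(Add(-1, Add(-15, Mul(3, K))), Mul(-1, K)) = Add(Add(-16, Mul(3, K)), Mul(-1, K)) = Add(-16, Mul(2, K)))
Mul(21, Function('o')(Add(-4, 6))) = Mul(21, Add(-16, Mul(2, Add(-4, 6)))) = Mul(21, Add(-16, Mul(2, 2))) = Mul(21, Add(-16, 4)) = Mul(21, -12) = -252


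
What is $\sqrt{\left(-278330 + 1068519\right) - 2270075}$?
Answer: $i \sqrt{1479886} \approx 1216.5 i$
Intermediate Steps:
$\sqrt{\left(-278330 + 1068519\right) - 2270075} = \sqrt{790189 - 2270075} = \sqrt{-1479886} = i \sqrt{1479886}$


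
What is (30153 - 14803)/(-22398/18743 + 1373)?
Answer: 287705050/25711741 ≈ 11.190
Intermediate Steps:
(30153 - 14803)/(-22398/18743 + 1373) = 15350/(-22398*1/18743 + 1373) = 15350/(-22398/18743 + 1373) = 15350/(25711741/18743) = 15350*(18743/25711741) = 287705050/25711741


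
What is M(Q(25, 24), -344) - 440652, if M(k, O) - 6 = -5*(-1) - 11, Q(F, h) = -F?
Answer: -440652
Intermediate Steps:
M(k, O) = 0 (M(k, O) = 6 + (-5*(-1) - 11) = 6 + (5 - 11) = 6 - 6 = 0)
M(Q(25, 24), -344) - 440652 = 0 - 440652 = -440652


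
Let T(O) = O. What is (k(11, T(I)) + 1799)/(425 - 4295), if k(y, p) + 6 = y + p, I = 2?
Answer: -7/15 ≈ -0.46667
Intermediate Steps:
k(y, p) = -6 + p + y (k(y, p) = -6 + (y + p) = -6 + (p + y) = -6 + p + y)
(k(11, T(I)) + 1799)/(425 - 4295) = ((-6 + 2 + 11) + 1799)/(425 - 4295) = (7 + 1799)/(-3870) = 1806*(-1/3870) = -7/15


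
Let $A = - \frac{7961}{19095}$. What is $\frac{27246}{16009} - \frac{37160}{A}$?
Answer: $\frac{597880328274}{6707771} \approx 89133.0$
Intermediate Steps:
$A = - \frac{419}{1005}$ ($A = \left(-7961\right) \frac{1}{19095} = - \frac{419}{1005} \approx -0.41692$)
$\frac{27246}{16009} - \frac{37160}{A} = \frac{27246}{16009} - \frac{37160}{- \frac{419}{1005}} = 27246 \cdot \frac{1}{16009} - - \frac{37345800}{419} = \frac{27246}{16009} + \frac{37345800}{419} = \frac{597880328274}{6707771}$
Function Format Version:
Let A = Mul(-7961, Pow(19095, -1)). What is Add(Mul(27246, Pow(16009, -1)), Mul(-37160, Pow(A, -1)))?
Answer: Rational(597880328274, 6707771) ≈ 89133.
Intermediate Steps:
A = Rational(-419, 1005) (A = Mul(-7961, Rational(1, 19095)) = Rational(-419, 1005) ≈ -0.41692)
Add(Mul(27246, Pow(16009, -1)), Mul(-37160, Pow(A, -1))) = Add(Mul(27246, Pow(16009, -1)), Mul(-37160, Pow(Rational(-419, 1005), -1))) = Add(Mul(27246, Rational(1, 16009)), Mul(-37160, Rational(-1005, 419))) = Add(Rational(27246, 16009), Rational(37345800, 419)) = Rational(597880328274, 6707771)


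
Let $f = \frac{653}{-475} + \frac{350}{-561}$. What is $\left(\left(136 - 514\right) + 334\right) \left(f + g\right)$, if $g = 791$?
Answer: $- \frac{840996568}{24225} \approx -34716.0$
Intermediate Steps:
$f = - \frac{532583}{266475}$ ($f = 653 \left(- \frac{1}{475}\right) + 350 \left(- \frac{1}{561}\right) = - \frac{653}{475} - \frac{350}{561} = - \frac{532583}{266475} \approx -1.9986$)
$\left(\left(136 - 514\right) + 334\right) \left(f + g\right) = \left(\left(136 - 514\right) + 334\right) \left(- \frac{532583}{266475} + 791\right) = \left(-378 + 334\right) \frac{210249142}{266475} = \left(-44\right) \frac{210249142}{266475} = - \frac{840996568}{24225}$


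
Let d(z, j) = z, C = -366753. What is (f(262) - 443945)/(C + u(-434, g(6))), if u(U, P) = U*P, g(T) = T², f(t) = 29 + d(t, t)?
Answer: 443654/382377 ≈ 1.1603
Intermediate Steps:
f(t) = 29 + t
u(U, P) = P*U
(f(262) - 443945)/(C + u(-434, g(6))) = ((29 + 262) - 443945)/(-366753 + 6²*(-434)) = (291 - 443945)/(-366753 + 36*(-434)) = -443654/(-366753 - 15624) = -443654/(-382377) = -443654*(-1/382377) = 443654/382377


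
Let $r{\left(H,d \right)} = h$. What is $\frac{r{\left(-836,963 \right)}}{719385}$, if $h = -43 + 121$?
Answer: $\frac{26}{239795} \approx 0.00010843$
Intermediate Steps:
$h = 78$
$r{\left(H,d \right)} = 78$
$\frac{r{\left(-836,963 \right)}}{719385} = \frac{78}{719385} = 78 \cdot \frac{1}{719385} = \frac{26}{239795}$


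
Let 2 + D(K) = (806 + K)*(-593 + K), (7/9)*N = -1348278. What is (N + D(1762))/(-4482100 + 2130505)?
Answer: -8879428/16461165 ≈ -0.53942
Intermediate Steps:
N = -12134502/7 (N = (9/7)*(-1348278) = -12134502/7 ≈ -1.7335e+6)
D(K) = -2 + (-593 + K)*(806 + K) (D(K) = -2 + (806 + K)*(-593 + K) = -2 + (-593 + K)*(806 + K))
(N + D(1762))/(-4482100 + 2130505) = (-12134502/7 + (-477960 + 1762² + 213*1762))/(-4482100 + 2130505) = (-12134502/7 + (-477960 + 3104644 + 375306))/(-2351595) = (-12134502/7 + 3001990)*(-1/2351595) = (8879428/7)*(-1/2351595) = -8879428/16461165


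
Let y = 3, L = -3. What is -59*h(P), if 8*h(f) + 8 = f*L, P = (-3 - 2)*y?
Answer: -2183/8 ≈ -272.88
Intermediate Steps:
P = -15 (P = (-3 - 2)*3 = -5*3 = -15)
h(f) = -1 - 3*f/8 (h(f) = -1 + (f*(-3))/8 = -1 + (-3*f)/8 = -1 - 3*f/8)
-59*h(P) = -59*(-1 - 3/8*(-15)) = -59*(-1 + 45/8) = -59*37/8 = -2183/8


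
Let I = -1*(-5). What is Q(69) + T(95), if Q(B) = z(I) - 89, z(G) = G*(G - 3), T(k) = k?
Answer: 16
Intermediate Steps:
I = 5
z(G) = G*(-3 + G)
Q(B) = -79 (Q(B) = 5*(-3 + 5) - 89 = 5*2 - 89 = 10 - 89 = -79)
Q(69) + T(95) = -79 + 95 = 16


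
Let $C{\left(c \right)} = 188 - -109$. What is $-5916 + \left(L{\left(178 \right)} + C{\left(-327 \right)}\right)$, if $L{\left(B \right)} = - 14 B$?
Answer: $-8111$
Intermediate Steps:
$C{\left(c \right)} = 297$ ($C{\left(c \right)} = 188 + 109 = 297$)
$-5916 + \left(L{\left(178 \right)} + C{\left(-327 \right)}\right) = -5916 + \left(\left(-14\right) 178 + 297\right) = -5916 + \left(-2492 + 297\right) = -5916 - 2195 = -8111$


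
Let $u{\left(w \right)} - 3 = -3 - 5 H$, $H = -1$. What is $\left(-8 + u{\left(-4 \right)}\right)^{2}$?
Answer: $9$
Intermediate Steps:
$u{\left(w \right)} = 5$ ($u{\left(w \right)} = 3 - -2 = 3 + \left(-3 + 5\right) = 3 + 2 = 5$)
$\left(-8 + u{\left(-4 \right)}\right)^{2} = \left(-8 + 5\right)^{2} = \left(-3\right)^{2} = 9$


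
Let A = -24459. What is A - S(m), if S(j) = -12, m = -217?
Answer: -24447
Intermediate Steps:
A - S(m) = -24459 - 1*(-12) = -24459 + 12 = -24447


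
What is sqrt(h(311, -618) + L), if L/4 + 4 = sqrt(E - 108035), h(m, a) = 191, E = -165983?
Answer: sqrt(175 + 4*I*sqrt(274018)) ≈ 33.736 + 31.034*I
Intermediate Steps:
L = -16 + 4*I*sqrt(274018) (L = -16 + 4*sqrt(-165983 - 108035) = -16 + 4*sqrt(-274018) = -16 + 4*(I*sqrt(274018)) = -16 + 4*I*sqrt(274018) ≈ -16.0 + 2093.9*I)
sqrt(h(311, -618) + L) = sqrt(191 + (-16 + 4*I*sqrt(274018))) = sqrt(175 + 4*I*sqrt(274018))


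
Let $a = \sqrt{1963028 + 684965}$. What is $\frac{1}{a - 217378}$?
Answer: $- \frac{217378}{47250546891} - \frac{\sqrt{2647993}}{47250546891} \approx -4.635 \cdot 10^{-6}$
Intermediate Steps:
$a = \sqrt{2647993} \approx 1627.3$
$\frac{1}{a - 217378} = \frac{1}{\sqrt{2647993} - 217378} = \frac{1}{-217378 + \sqrt{2647993}}$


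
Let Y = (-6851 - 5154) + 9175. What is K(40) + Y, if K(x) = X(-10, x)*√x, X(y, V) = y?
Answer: -2830 - 20*√10 ≈ -2893.2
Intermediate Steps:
Y = -2830 (Y = -12005 + 9175 = -2830)
K(x) = -10*√x
K(40) + Y = -20*√10 - 2830 = -2830 - 20*√10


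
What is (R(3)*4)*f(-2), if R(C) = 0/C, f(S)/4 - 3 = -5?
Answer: 0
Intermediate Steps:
f(S) = -8 (f(S) = 12 + 4*(-5) = 12 - 20 = -8)
R(C) = 0
(R(3)*4)*f(-2) = (0*4)*(-8) = 0*(-8) = 0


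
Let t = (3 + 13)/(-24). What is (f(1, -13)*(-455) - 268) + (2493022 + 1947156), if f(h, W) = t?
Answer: 13320640/3 ≈ 4.4402e+6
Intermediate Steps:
t = -⅔ (t = 16*(-1/24) = -⅔ ≈ -0.66667)
f(h, W) = -⅔
(f(1, -13)*(-455) - 268) + (2493022 + 1947156) = (-⅔*(-455) - 268) + (2493022 + 1947156) = (910/3 - 268) + 4440178 = 106/3 + 4440178 = 13320640/3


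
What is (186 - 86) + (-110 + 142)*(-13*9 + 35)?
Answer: -2524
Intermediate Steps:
(186 - 86) + (-110 + 142)*(-13*9 + 35) = 100 + 32*(-117 + 35) = 100 + 32*(-82) = 100 - 2624 = -2524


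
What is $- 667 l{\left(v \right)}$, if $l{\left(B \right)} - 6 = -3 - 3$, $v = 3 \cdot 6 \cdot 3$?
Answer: $0$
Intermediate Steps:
$v = 54$ ($v = 18 \cdot 3 = 54$)
$l{\left(B \right)} = 0$ ($l{\left(B \right)} = 6 - 6 = 0$)
$- 667 l{\left(v \right)} = \left(-667\right) 0 = 0$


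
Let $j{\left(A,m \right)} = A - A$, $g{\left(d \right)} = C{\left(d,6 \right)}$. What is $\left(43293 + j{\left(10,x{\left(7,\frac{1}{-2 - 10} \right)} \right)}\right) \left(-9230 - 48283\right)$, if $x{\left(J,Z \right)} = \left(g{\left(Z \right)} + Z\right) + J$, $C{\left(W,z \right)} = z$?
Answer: $-2489910309$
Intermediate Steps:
$g{\left(d \right)} = 6$
$x{\left(J,Z \right)} = 6 + J + Z$ ($x{\left(J,Z \right)} = \left(6 + Z\right) + J = 6 + J + Z$)
$j{\left(A,m \right)} = 0$
$\left(43293 + j{\left(10,x{\left(7,\frac{1}{-2 - 10} \right)} \right)}\right) \left(-9230 - 48283\right) = \left(43293 + 0\right) \left(-9230 - 48283\right) = 43293 \left(-57513\right) = -2489910309$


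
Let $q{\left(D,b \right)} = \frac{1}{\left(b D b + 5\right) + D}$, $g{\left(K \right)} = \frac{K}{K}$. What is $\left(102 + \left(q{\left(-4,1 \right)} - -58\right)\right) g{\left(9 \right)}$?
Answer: $\frac{479}{3} \approx 159.67$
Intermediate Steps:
$g{\left(K \right)} = 1$
$q{\left(D,b \right)} = \frac{1}{5 + D + D b^{2}}$ ($q{\left(D,b \right)} = \frac{1}{\left(D b b + 5\right) + D} = \frac{1}{\left(D b^{2} + 5\right) + D} = \frac{1}{\left(5 + D b^{2}\right) + D} = \frac{1}{5 + D + D b^{2}}$)
$\left(102 + \left(q{\left(-4,1 \right)} - -58\right)\right) g{\left(9 \right)} = \left(102 + \left(\frac{1}{5 - 4 - 4 \cdot 1^{2}} - -58\right)\right) 1 = \left(102 + \left(\frac{1}{5 - 4 - 4} + 58\right)\right) 1 = \left(102 + \left(\frac{1}{-3} + 58\right)\right) 1 = \left(102 + \left(- \frac{1}{3} + 58\right)\right) 1 = \left(102 + \frac{173}{3}\right) 1 = \frac{479}{3} \cdot 1 = \frac{479}{3}$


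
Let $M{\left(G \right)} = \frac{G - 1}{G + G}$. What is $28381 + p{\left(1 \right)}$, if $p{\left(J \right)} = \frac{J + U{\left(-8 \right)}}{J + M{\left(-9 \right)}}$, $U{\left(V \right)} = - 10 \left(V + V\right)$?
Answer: $\frac{56969}{2} \approx 28485.0$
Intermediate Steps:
$U{\left(V \right)} = - 20 V$ ($U{\left(V \right)} = - 10 \cdot 2 V = - 20 V$)
$M{\left(G \right)} = \frac{-1 + G}{2 G}$
$p{\left(J \right)} = \frac{160 + J}{\frac{5}{9} + J}$ ($p{\left(J \right)} = \frac{J - -160}{J + \frac{-1 - 9}{2 \left(-9\right)}} = \frac{J + 160}{J + \frac{1}{2} \left(- \frac{1}{9}\right) \left(-10\right)} = \frac{160 + J}{J + \frac{5}{9}} = \frac{160 + J}{\frac{5}{9} + J}$)
$28381 + p{\left(1 \right)} = 28381 + \frac{9 \left(160 + 1\right)}{5 + 9 \cdot 1} = 28381 + 9 \frac{1}{5 + 9} \cdot 161 = 28381 + 9 \cdot \frac{1}{14} \cdot 161 = 28381 + \frac{207}{2} = \frac{56969}{2}$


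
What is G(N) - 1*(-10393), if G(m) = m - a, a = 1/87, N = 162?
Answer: 918284/87 ≈ 10555.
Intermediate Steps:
a = 1/87 ≈ 0.011494
G(m) = -1/87 + m (G(m) = m - 1*1/87 = m - 1/87 = -1/87 + m)
G(N) - 1*(-10393) = (-1/87 + 162) - 1*(-10393) = 14093/87 + 10393 = 918284/87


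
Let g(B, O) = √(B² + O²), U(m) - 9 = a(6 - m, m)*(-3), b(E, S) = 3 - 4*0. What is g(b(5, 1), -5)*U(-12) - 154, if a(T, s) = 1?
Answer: -154 + 6*√34 ≈ -119.01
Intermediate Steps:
b(E, S) = 3 (b(E, S) = 3 + 0 = 3)
U(m) = 6 (U(m) = 9 + 1*(-3) = 9 - 3 = 6)
g(b(5, 1), -5)*U(-12) - 154 = √(3² + (-5)²)*6 - 154 = √(9 + 25)*6 - 154 = √34*6 - 154 = 6*√34 - 154 = -154 + 6*√34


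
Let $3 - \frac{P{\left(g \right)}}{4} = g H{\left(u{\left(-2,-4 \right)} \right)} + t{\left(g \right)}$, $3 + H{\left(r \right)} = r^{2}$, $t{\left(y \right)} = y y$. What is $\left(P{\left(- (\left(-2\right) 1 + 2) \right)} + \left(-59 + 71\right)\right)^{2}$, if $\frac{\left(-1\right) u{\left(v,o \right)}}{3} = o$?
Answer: $576$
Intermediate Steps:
$u{\left(v,o \right)} = - 3 o$
$t{\left(y \right)} = y^{2}$
$H{\left(r \right)} = -3 + r^{2}$
$P{\left(g \right)} = 12 - 564 g - 4 g^{2}$ ($P{\left(g \right)} = 12 - 4 \left(g \left(-3 + \left(\left(-3\right) \left(-4\right)\right)^{2}\right) + g^{2}\right) = 12 - 4 \left(g \left(-3 + 12^{2}\right) + g^{2}\right) = 12 - 4 \left(g \left(-3 + 144\right) + g^{2}\right) = 12 - 4 \left(g 141 + g^{2}\right) = 12 - 4 \left(141 g + g^{2}\right) = 12 - 4 \left(g^{2} + 141 g\right) = 12 - \left(4 g^{2} + 564 g\right) = 12 - 564 g - 4 g^{2}$)
$\left(P{\left(- (\left(-2\right) 1 + 2) \right)} + \left(-59 + 71\right)\right)^{2} = \left(\left(12 - 564 \left(- (\left(-2\right) 1 + 2)\right) - 4 \left(- (\left(-2\right) 1 + 2)\right)^{2}\right) + \left(-59 + 71\right)\right)^{2} = \left(\left(12 - 564 \left(- (-2 + 2)\right) - 4 \left(- (-2 + 2)\right)^{2}\right) + 12\right)^{2} = \left(\left(12 - 564 \left(\left(-1\right) 0\right) - 4 \left(\left(-1\right) 0\right)^{2}\right) + 12\right)^{2} = \left(\left(12 - 0 - 4 \cdot 0^{2}\right) + 12\right)^{2} = \left(\left(12 + 0 - 0\right) + 12\right)^{2} = \left(\left(12 + 0 + 0\right) + 12\right)^{2} = \left(12 + 12\right)^{2} = 24^{2} = 576$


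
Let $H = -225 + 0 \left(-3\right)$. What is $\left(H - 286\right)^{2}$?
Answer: $261121$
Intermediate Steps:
$H = -225$ ($H = -225 + 0 = -225$)
$\left(H - 286\right)^{2} = \left(-225 - 286\right)^{2} = \left(-511\right)^{2} = 261121$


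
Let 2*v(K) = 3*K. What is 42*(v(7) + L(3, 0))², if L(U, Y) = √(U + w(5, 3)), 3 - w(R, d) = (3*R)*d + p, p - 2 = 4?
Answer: 5481/2 + 2646*I*√5 ≈ 2740.5 + 5916.6*I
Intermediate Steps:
p = 6 (p = 2 + 4 = 6)
w(R, d) = -3 - 3*R*d (w(R, d) = 3 - ((3*R)*d + 6) = 3 - (3*R*d + 6) = 3 - (6 + 3*R*d) = 3 + (-6 - 3*R*d) = -3 - 3*R*d)
v(K) = 3*K/2 (v(K) = (3*K)/2 = 3*K/2)
L(U, Y) = √(-48 + U) (L(U, Y) = √(U + (-3 - 3*5*3)) = √(U + (-3 - 45)) = √(U - 48) = √(-48 + U))
42*(v(7) + L(3, 0))² = 42*((3/2)*7 + √(-48 + 3))² = 42*(21/2 + √(-45))² = 42*(21/2 + 3*I*√5)²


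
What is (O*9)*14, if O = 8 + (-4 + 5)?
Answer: 1134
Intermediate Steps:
O = 9 (O = 8 + 1 = 9)
(O*9)*14 = (9*9)*14 = 81*14 = 1134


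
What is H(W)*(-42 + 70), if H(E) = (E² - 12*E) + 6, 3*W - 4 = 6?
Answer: -5768/9 ≈ -640.89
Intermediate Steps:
W = 10/3 (W = 4/3 + (⅓)*6 = 4/3 + 2 = 10/3 ≈ 3.3333)
H(E) = 6 + E² - 12*E
H(W)*(-42 + 70) = (6 + (10/3)² - 12*10/3)*(-42 + 70) = (6 + 100/9 - 40)*28 = -206/9*28 = -5768/9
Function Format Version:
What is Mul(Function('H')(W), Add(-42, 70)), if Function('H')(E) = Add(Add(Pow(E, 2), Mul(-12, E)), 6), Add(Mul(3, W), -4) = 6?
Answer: Rational(-5768, 9) ≈ -640.89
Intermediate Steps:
W = Rational(10, 3) (W = Add(Rational(4, 3), Mul(Rational(1, 3), 6)) = Add(Rational(4, 3), 2) = Rational(10, 3) ≈ 3.3333)
Function('H')(E) = Add(6, Pow(E, 2), Mul(-12, E))
Mul(Function('H')(W), Add(-42, 70)) = Mul(Add(6, Pow(Rational(10, 3), 2), Mul(-12, Rational(10, 3))), Add(-42, 70)) = Mul(Add(6, Rational(100, 9), -40), 28) = Mul(Rational(-206, 9), 28) = Rational(-5768, 9)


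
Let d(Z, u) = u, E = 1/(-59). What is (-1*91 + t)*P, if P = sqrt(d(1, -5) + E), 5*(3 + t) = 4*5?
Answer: -180*I*sqrt(4366)/59 ≈ -201.59*I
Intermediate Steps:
E = -1/59 ≈ -0.016949
t = 1 (t = -3 + (4*5)/5 = -3 + (1/5)*20 = -3 + 4 = 1)
P = 2*I*sqrt(4366)/59 (P = sqrt(-5 - 1/59) = sqrt(-296/59) = 2*I*sqrt(4366)/59 ≈ 2.2399*I)
(-1*91 + t)*P = (-1*91 + 1)*(2*I*sqrt(4366)/59) = (-91 + 1)*(2*I*sqrt(4366)/59) = -180*I*sqrt(4366)/59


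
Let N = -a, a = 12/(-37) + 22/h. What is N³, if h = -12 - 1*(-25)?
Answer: -284890312/111284641 ≈ -2.5600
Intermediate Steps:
h = 13 (h = -12 + 25 = 13)
a = 658/481 (a = 12/(-37) + 22/13 = 12*(-1/37) + 22*(1/13) = -12/37 + 22/13 = 658/481 ≈ 1.3680)
N = -658/481 (N = -1*658/481 = -658/481 ≈ -1.3680)
N³ = (-658/481)³ = -284890312/111284641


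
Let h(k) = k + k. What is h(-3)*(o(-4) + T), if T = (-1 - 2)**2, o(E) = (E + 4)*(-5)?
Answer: -54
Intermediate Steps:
o(E) = -20 - 5*E (o(E) = (4 + E)*(-5) = -20 - 5*E)
T = 9 (T = (-3)**2 = 9)
h(k) = 2*k
h(-3)*(o(-4) + T) = (2*(-3))*((-20 - 5*(-4)) + 9) = -6*((-20 + 20) + 9) = -6*(0 + 9) = -6*9 = -54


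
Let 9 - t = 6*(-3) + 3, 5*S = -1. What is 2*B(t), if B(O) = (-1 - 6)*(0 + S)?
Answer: 14/5 ≈ 2.8000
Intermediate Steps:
S = -1/5 (S = (1/5)*(-1) = -1/5 ≈ -0.20000)
t = 24 (t = 9 - (6*(-3) + 3) = 9 - (-18 + 3) = 9 - 1*(-15) = 9 + 15 = 24)
B(O) = 7/5 (B(O) = (-1 - 6)*(0 - 1/5) = -7*(-1/5) = 7/5)
2*B(t) = 2*(7/5) = 14/5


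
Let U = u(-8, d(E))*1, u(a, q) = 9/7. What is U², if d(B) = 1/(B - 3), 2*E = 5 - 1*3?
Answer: 81/49 ≈ 1.6531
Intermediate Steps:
E = 1 (E = (5 - 1*3)/2 = (5 - 3)/2 = (½)*2 = 1)
d(B) = 1/(-3 + B)
u(a, q) = 9/7 (u(a, q) = 9*(⅐) = 9/7)
U = 9/7 (U = (9/7)*1 = 9/7 ≈ 1.2857)
U² = (9/7)² = 81/49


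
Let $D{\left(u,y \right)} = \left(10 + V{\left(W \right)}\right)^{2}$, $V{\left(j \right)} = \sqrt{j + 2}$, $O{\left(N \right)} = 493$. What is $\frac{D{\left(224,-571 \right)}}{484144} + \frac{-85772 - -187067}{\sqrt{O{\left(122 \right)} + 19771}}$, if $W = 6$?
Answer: $\frac{27}{121036} + \frac{5 \sqrt{2}}{60518} + \frac{101295 \sqrt{5066}}{10132} \approx 711.58$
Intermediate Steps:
$V{\left(j \right)} = \sqrt{2 + j}$
$D{\left(u,y \right)} = \left(10 + 2 \sqrt{2}\right)^{2}$ ($D{\left(u,y \right)} = \left(10 + \sqrt{2 + 6}\right)^{2} = \left(10 + \sqrt{8}\right)^{2} = \left(10 + 2 \sqrt{2}\right)^{2}$)
$\frac{D{\left(224,-571 \right)}}{484144} + \frac{-85772 - -187067}{\sqrt{O{\left(122 \right)} + 19771}} = \frac{108 + 40 \sqrt{2}}{484144} + \frac{-85772 - -187067}{\sqrt{493 + 19771}} = \left(108 + 40 \sqrt{2}\right) \frac{1}{484144} + \frac{-85772 + 187067}{\sqrt{20264}} = \left(\frac{27}{121036} + \frac{5 \sqrt{2}}{60518}\right) + \frac{101295}{2 \sqrt{5066}} = \left(\frac{27}{121036} + \frac{5 \sqrt{2}}{60518}\right) + 101295 \frac{\sqrt{5066}}{10132} = \left(\frac{27}{121036} + \frac{5 \sqrt{2}}{60518}\right) + \frac{101295 \sqrt{5066}}{10132} = \frac{27}{121036} + \frac{5 \sqrt{2}}{60518} + \frac{101295 \sqrt{5066}}{10132}$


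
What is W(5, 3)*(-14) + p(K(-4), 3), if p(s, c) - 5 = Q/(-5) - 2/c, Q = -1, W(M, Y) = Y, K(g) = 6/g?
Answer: -562/15 ≈ -37.467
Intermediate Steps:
p(s, c) = 26/5 - 2/c (p(s, c) = 5 + (-1/(-5) - 2/c) = 5 + (-1*(-1/5) - 2/c) = 5 + (1/5 - 2/c) = 26/5 - 2/c)
W(5, 3)*(-14) + p(K(-4), 3) = 3*(-14) + (26/5 - 2/3) = -42 + (26/5 - 2*1/3) = -42 + (26/5 - 2/3) = -42 + 68/15 = -562/15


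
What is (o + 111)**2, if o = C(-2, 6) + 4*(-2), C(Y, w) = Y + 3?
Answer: 10816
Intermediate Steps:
C(Y, w) = 3 + Y
o = -7 (o = (3 - 2) + 4*(-2) = 1 - 8 = -7)
(o + 111)**2 = (-7 + 111)**2 = 104**2 = 10816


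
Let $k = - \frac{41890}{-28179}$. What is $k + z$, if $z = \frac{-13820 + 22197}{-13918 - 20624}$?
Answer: $\frac{1332133}{1070802} \approx 1.2441$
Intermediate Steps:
$z = - \frac{8377}{34542}$ ($z = \frac{8377}{-34542} = 8377 \left(- \frac{1}{34542}\right) = - \frac{8377}{34542} \approx -0.24252$)
$k = \frac{41890}{28179}$ ($k = \left(-41890\right) \left(- \frac{1}{28179}\right) = \frac{41890}{28179} \approx 1.4866$)
$k + z = \frac{41890}{28179} - \frac{8377}{34542} = \frac{1332133}{1070802}$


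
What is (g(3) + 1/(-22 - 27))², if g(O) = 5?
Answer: 59536/2401 ≈ 24.796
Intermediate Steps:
(g(3) + 1/(-22 - 27))² = (5 + 1/(-22 - 27))² = (5 + 1/(-49))² = (5 - 1/49)² = (244/49)² = 59536/2401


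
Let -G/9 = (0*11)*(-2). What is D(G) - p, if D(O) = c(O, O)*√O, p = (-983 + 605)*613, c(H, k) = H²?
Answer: 231714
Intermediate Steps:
G = 0 (G = -9*0*11*(-2) = -0*(-2) = -9*0 = 0)
p = -231714 (p = -378*613 = -231714)
D(O) = O^(5/2) (D(O) = O²*√O = O^(5/2))
D(G) - p = 0^(5/2) - 1*(-231714) = 0 + 231714 = 231714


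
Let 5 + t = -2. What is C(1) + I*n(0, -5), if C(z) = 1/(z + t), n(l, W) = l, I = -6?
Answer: -1/6 ≈ -0.16667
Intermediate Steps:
t = -7 (t = -5 - 2 = -7)
C(z) = 1/(-7 + z) (C(z) = 1/(z - 7) = 1/(-7 + z))
C(1) + I*n(0, -5) = 1/(-7 + 1) - 6*0 = 1/(-6) + 0 = -1/6 + 0 = -1/6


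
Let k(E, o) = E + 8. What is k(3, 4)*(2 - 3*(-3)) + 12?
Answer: 133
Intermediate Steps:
k(E, o) = 8 + E
k(3, 4)*(2 - 3*(-3)) + 12 = (8 + 3)*(2 - 3*(-3)) + 12 = 11*(2 + 9) + 12 = 11*11 + 12 = 121 + 12 = 133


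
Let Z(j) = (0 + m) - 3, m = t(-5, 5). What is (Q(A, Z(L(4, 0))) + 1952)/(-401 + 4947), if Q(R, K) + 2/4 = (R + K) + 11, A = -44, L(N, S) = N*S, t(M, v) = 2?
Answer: 3835/9092 ≈ 0.42180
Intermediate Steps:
m = 2
Z(j) = -1 (Z(j) = (0 + 2) - 3 = 2 - 3 = -1)
Q(R, K) = 21/2 + K + R (Q(R, K) = -½ + ((R + K) + 11) = -½ + ((K + R) + 11) = -½ + (11 + K + R) = 21/2 + K + R)
(Q(A, Z(L(4, 0))) + 1952)/(-401 + 4947) = ((21/2 - 1 - 44) + 1952)/(-401 + 4947) = (-69/2 + 1952)/4546 = (3835/2)*(1/4546) = 3835/9092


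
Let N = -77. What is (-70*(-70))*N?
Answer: -377300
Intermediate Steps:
(-70*(-70))*N = -70*(-70)*(-77) = 4900*(-77) = -377300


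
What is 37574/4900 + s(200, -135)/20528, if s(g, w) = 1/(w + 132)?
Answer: 578488079/75440400 ≈ 7.6681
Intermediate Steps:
s(g, w) = 1/(132 + w)
37574/4900 + s(200, -135)/20528 = 37574/4900 + 1/((132 - 135)*20528) = 37574*(1/4900) + (1/20528)/(-3) = 18787/2450 - 1/3*1/20528 = 18787/2450 - 1/61584 = 578488079/75440400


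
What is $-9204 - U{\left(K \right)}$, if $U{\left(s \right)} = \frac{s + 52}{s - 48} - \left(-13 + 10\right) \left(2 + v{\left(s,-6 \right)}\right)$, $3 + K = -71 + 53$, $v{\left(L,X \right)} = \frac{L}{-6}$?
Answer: $- \frac{1272367}{138} \approx -9220.0$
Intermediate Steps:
$v{\left(L,X \right)} = - \frac{L}{6}$ ($v{\left(L,X \right)} = L \left(- \frac{1}{6}\right) = - \frac{L}{6}$)
$K = -21$ ($K = -3 + \left(-71 + 53\right) = -3 - 18 = -21$)
$U{\left(s \right)} = 6 - \frac{s}{2} + \frac{52 + s}{-48 + s}$ ($U{\left(s \right)} = \frac{s + 52}{s - 48} - \left(-13 + 10\right) \left(2 - \frac{s}{6}\right) = \frac{52 + s}{-48 + s} - - 3 \left(2 - \frac{s}{6}\right) = \frac{52 + s}{-48 + s} - \left(-6 + \frac{s}{2}\right) = 6 - \frac{s}{2} + \frac{52 + s}{-48 + s}$)
$-9204 - U{\left(K \right)} = -9204 - \frac{-472 - \left(-21\right)^{2} + 62 \left(-21\right)}{2 \left(-48 - 21\right)} = -9204 - \frac{-472 - 441 - 1302}{2 \left(-69\right)} = -9204 - \frac{1}{2} \left(- \frac{1}{69}\right) \left(-472 - 441 - 1302\right) = -9204 - \frac{1}{2} \left(- \frac{1}{69}\right) \left(-2215\right) = -9204 - \frac{2215}{138} = - \frac{1272367}{138}$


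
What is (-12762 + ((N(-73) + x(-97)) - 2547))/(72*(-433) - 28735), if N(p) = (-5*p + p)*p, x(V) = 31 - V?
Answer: 36497/59911 ≈ 0.60919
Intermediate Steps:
N(p) = -4*p**2 (N(p) = (-4*p)*p = -4*p**2)
(-12762 + ((N(-73) + x(-97)) - 2547))/(72*(-433) - 28735) = (-12762 + ((-4*(-73)**2 + (31 - 1*(-97))) - 2547))/(72*(-433) - 28735) = (-12762 + ((-4*5329 + (31 + 97)) - 2547))/(-31176 - 28735) = (-12762 + ((-21316 + 128) - 2547))/(-59911) = (-12762 + (-21188 - 2547))*(-1/59911) = (-12762 - 23735)*(-1/59911) = -36497*(-1/59911) = 36497/59911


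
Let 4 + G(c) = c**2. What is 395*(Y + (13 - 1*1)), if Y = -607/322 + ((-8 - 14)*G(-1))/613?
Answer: 797028235/197386 ≈ 4037.9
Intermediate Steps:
G(c) = -4 + c**2
Y = -350839/197386 (Y = -607/322 + ((-8 - 14)*(-4 + (-1)**2))/613 = -607*1/322 - 22*(-4 + 1)*(1/613) = -607/322 - 22*(-3)*(1/613) = -607/322 + 66*(1/613) = -607/322 + 66/613 = -350839/197386 ≈ -1.7774)
395*(Y + (13 - 1*1)) = 395*(-350839/197386 + (13 - 1*1)) = 395*(-350839/197386 + (13 - 1)) = 395*(-350839/197386 + 12) = 395*(2017793/197386) = 797028235/197386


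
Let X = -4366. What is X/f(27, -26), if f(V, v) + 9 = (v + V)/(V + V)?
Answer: 235764/485 ≈ 486.11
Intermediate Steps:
f(V, v) = -9 + (V + v)/(2*V) (f(V, v) = -9 + (v + V)/(V + V) = -9 + (V + v)/((2*V)) = -9 + (V + v)*(1/(2*V)) = -9 + (V + v)/(2*V))
X/f(27, -26) = -4366*54/(-26 - 17*27) = -4366*54/(-26 - 459) = -4366/((½)*(1/27)*(-485)) = -4366/(-485/54) = -4366*(-54/485) = 235764/485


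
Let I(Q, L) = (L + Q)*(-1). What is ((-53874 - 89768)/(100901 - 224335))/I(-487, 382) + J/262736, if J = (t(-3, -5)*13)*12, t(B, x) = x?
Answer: 3453834989/425651039940 ≈ 0.0081142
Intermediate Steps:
I(Q, L) = -L - Q
J = -780 (J = -5*13*12 = -65*12 = -780)
((-53874 - 89768)/(100901 - 224335))/I(-487, 382) + J/262736 = ((-53874 - 89768)/(100901 - 224335))/(-1*382 - 1*(-487)) - 780/262736 = (-143642/(-123434))/(-382 + 487) - 780*1/262736 = -143642*(-1/123434)/105 - 195/65684 = (71821/61717)*(1/105) - 195/65684 = 71821/6480285 - 195/65684 = 3453834989/425651039940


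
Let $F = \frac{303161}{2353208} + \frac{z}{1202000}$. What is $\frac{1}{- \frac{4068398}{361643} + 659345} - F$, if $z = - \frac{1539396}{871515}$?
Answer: $- \frac{30932609219392099909400333}{240111857299582431920185000} \approx -0.12883$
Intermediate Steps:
$z = - \frac{171044}{96835}$ ($z = \left(-1539396\right) \frac{1}{871515} = - \frac{171044}{96835} \approx -1.7663$)
$F = \frac{129728769157209}{1006997139005000}$ ($F = \frac{303161}{2353208} - \frac{171044}{96835 \cdot 1202000} = 303161 \cdot \frac{1}{2353208} - \frac{42761}{29098917500} = \frac{17833}{138424} - \frac{42761}{29098917500} = \frac{129728769157209}{1006997139005000} \approx 0.12883$)
$\frac{1}{- \frac{4068398}{361643} + 659345} - F = \frac{1}{- \frac{4068398}{361643} + 659345} - \frac{129728769157209}{1006997139005000} = \frac{1}{\frac{238443435437}{361643}} - \frac{129728769157209}{1006997139005000} = \frac{361643}{238443435437} - \frac{129728769157209}{1006997139005000} = - \frac{30932609219392099909400333}{240111857299582431920185000}$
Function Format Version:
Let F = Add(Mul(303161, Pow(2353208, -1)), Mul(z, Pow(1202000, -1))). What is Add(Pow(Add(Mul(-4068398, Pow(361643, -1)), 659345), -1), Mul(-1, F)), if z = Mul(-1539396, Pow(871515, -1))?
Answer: Rational(-30932609219392099909400333, 240111857299582431920185000) ≈ -0.12883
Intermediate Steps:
z = Rational(-171044, 96835) (z = Mul(-1539396, Rational(1, 871515)) = Rational(-171044, 96835) ≈ -1.7663)
F = Rational(129728769157209, 1006997139005000) (F = Add(Mul(303161, Pow(2353208, -1)), Mul(Rational(-171044, 96835), Pow(1202000, -1))) = Add(Mul(303161, Rational(1, 2353208)), Mul(Rational(-171044, 96835), Rational(1, 1202000))) = Add(Rational(17833, 138424), Rational(-42761, 29098917500)) = Rational(129728769157209, 1006997139005000) ≈ 0.12883)
Add(Pow(Add(Mul(-4068398, Pow(361643, -1)), 659345), -1), Mul(-1, F)) = Add(Pow(Add(Mul(-4068398, Pow(361643, -1)), 659345), -1), Mul(-1, Rational(129728769157209, 1006997139005000))) = Add(Pow(Add(Mul(-4068398, Rational(1, 361643)), 659345), -1), Rational(-129728769157209, 1006997139005000)) = Add(Pow(Add(Rational(-4068398, 361643), 659345), -1), Rational(-129728769157209, 1006997139005000)) = Add(Pow(Rational(238443435437, 361643), -1), Rational(-129728769157209, 1006997139005000)) = Add(Rational(361643, 238443435437), Rational(-129728769157209, 1006997139005000)) = Rational(-30932609219392099909400333, 240111857299582431920185000)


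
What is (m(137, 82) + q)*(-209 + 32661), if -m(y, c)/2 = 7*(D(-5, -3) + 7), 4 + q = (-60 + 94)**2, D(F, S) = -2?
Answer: 35113064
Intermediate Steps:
q = 1152 (q = -4 + (-60 + 94)**2 = -4 + 34**2 = -4 + 1156 = 1152)
m(y, c) = -70 (m(y, c) = -14*(-2 + 7) = -14*5 = -2*35 = -70)
(m(137, 82) + q)*(-209 + 32661) = (-70 + 1152)*(-209 + 32661) = 1082*32452 = 35113064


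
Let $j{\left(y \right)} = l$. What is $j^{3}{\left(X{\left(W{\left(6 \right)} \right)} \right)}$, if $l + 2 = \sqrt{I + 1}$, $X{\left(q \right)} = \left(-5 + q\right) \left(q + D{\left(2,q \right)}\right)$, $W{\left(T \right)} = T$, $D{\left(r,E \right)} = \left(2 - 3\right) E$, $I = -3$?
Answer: $4 + 10 i \sqrt{2} \approx 4.0 + 14.142 i$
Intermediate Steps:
$D{\left(r,E \right)} = - E$
$X{\left(q \right)} = 0$ ($X{\left(q \right)} = \left(-5 + q\right) \left(q - q\right) = \left(-5 + q\right) 0 = 0$)
$l = -2 + i \sqrt{2}$ ($l = -2 + \sqrt{-3 + 1} = -2 + \sqrt{-2} = -2 + i \sqrt{2} \approx -2.0 + 1.4142 i$)
$j{\left(y \right)} = -2 + i \sqrt{2}$
$j^{3}{\left(X{\left(W{\left(6 \right)} \right)} \right)} = \left(-2 + i \sqrt{2}\right)^{3}$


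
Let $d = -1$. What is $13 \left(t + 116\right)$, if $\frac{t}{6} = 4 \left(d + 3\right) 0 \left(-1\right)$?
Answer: $1508$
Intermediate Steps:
$t = 0$ ($t = 6 \cdot 4 \left(-1 + 3\right) 0 \left(-1\right) = 6 \cdot 4 \cdot 2 \cdot 0 \left(-1\right) = 6 \cdot 8 \cdot 0 \left(-1\right) = 6 \cdot 0 \left(-1\right) = 6 \cdot 0 = 0$)
$13 \left(t + 116\right) = 13 \left(0 + 116\right) = 13 \cdot 116 = 1508$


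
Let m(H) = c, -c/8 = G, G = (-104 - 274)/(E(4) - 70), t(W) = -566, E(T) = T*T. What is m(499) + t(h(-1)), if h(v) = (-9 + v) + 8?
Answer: -622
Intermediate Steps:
h(v) = -1 + v
E(T) = T²
G = 7 (G = (-104 - 274)/(4² - 70) = -378/(16 - 70) = -378/(-54) = -378*(-1/54) = 7)
c = -56 (c = -8*7 = -56)
m(H) = -56
m(499) + t(h(-1)) = -56 - 566 = -622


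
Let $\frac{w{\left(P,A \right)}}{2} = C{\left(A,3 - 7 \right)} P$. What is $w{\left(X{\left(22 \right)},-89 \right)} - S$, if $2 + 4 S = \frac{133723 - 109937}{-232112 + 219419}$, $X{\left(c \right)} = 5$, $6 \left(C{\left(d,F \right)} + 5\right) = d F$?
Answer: $\frac{2302941}{4231} \approx 544.3$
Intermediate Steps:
$C{\left(d,F \right)} = -5 + \frac{F d}{6}$ ($C{\left(d,F \right)} = -5 + \frac{d F}{6} = -5 + \frac{F d}{6}$)
$w{\left(P,A \right)} = 2 P \left(-5 - \frac{2 A}{3}\right)$ ($w{\left(P,A \right)} = 2 \left(-5 + \frac{\left(3 - 7\right) A}{6}\right) P = 2 \left(-5 + \frac{1}{6} \left(-4\right) A\right) P = 2 \left(-5 - \frac{2 A}{3}\right) P = 2 P \left(-5 - \frac{2 A}{3}\right)$)
$S = - \frac{12293}{12693}$ ($S = - \frac{1}{2} + \frac{\left(133723 - 109937\right) \frac{1}{-232112 + 219419}}{4} = - \frac{1}{2} + \frac{23786 \frac{1}{-12693}}{4} = - \frac{1}{2} + \frac{23786 \left(- \frac{1}{12693}\right)}{4} = - \frac{1}{2} + \frac{1}{4} \left(- \frac{23786}{12693}\right) = - \frac{1}{2} - \frac{11893}{25386} = - \frac{12293}{12693} \approx -0.96849$)
$w{\left(X{\left(22 \right)},-89 \right)} - S = \left(- \frac{2}{3}\right) 5 \left(15 + 2 \left(-89\right)\right) - - \frac{12293}{12693} = \left(- \frac{2}{3}\right) 5 \left(15 - 178\right) + \frac{12293}{12693} = \left(- \frac{2}{3}\right) 5 \left(-163\right) + \frac{12293}{12693} = \frac{1630}{3} + \frac{12293}{12693} = \frac{2302941}{4231}$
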